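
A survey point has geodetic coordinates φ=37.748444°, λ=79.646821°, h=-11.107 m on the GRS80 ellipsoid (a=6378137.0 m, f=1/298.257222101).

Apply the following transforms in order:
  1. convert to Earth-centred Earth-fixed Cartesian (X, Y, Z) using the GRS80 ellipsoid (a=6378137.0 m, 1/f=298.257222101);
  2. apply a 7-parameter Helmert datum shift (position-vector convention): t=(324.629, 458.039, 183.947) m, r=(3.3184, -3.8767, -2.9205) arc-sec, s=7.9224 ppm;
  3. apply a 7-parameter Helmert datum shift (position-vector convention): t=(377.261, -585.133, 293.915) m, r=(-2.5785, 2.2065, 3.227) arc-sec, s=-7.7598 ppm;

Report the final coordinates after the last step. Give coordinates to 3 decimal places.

start: φ=37.748444°, λ=79.646821°, h=-11.107 m
→ ECEF (a=6378137.000, f=1/298.257222101): X=907483.7367, Y=4967348.5671, Z=3883397.2728
→ Helmert 7p (PV): X=907812.9002, Y=4967770.6335, Z=3883708.9574
→ Helmert 7p (PV): X=908146.9422, Y=4967209.7037, Z=3883900.9232

X=908146.942 m, Y=4967209.704 m, Z=3883900.923 m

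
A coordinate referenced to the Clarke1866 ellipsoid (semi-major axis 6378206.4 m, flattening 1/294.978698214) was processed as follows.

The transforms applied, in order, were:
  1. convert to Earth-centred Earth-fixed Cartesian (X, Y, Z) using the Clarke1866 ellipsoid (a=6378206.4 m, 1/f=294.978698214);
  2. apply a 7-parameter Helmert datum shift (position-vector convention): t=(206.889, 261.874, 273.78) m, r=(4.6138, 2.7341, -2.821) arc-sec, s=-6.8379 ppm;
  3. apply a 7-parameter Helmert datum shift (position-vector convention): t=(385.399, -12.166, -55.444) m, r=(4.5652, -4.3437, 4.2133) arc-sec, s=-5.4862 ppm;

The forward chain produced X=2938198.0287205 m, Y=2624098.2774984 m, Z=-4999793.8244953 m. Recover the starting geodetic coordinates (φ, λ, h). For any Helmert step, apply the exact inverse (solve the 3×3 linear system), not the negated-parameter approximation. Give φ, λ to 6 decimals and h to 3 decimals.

φ=-51.961501°, λ=41.768579°, h=320.445 m

start: X=2938198.0287, Y=2624098.2775, Z=-4999793.8245 m
→ Helmert⁻¹: X=2937777.0540, Y=2623954.1700, Z=-4999885.7516
→ Helmert⁻¹: X=2937620.6488, Y=2623638.5668, Z=-5000213.4699
→ geod (Bowring, a=6378206.400): φ=-51.96150100°, λ=41.76857900°, h=320.4450 m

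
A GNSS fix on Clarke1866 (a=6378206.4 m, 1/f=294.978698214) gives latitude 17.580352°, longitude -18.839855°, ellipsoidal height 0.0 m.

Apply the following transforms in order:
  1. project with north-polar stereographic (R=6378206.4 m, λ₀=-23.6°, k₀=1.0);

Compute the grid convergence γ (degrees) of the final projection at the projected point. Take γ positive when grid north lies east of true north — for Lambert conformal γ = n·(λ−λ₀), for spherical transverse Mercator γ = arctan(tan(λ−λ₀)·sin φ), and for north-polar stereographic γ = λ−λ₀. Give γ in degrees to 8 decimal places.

4.76014500

start: φ=17.580352°, λ=-18.839855°, h=0.000 m
→ into stereo (λ₀=-23.6°): φ=17.58035200°, λ−λ₀=4.76014500°
convergence γ = 4.76014500°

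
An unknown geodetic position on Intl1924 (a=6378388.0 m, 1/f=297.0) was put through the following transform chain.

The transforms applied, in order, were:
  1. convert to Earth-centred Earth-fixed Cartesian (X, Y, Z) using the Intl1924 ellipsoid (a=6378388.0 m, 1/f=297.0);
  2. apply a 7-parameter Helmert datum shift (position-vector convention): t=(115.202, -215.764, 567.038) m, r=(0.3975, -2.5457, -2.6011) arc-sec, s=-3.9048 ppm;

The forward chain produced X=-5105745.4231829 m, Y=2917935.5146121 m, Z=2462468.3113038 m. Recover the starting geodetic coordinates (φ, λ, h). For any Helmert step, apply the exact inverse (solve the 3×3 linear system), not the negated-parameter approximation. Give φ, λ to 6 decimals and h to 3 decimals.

start: X=-5105745.4232, Y=2917935.5146, Z=2462468.3113 m
→ Helmert⁻¹: X=-5105886.9760, Y=2918103.0303, Z=2461968.2794
→ geod (Bowring, a=6378388.000): φ=22.85390100°, λ=150.25128400°, h=304.4030 m

φ=22.853901°, λ=150.251284°, h=304.403 m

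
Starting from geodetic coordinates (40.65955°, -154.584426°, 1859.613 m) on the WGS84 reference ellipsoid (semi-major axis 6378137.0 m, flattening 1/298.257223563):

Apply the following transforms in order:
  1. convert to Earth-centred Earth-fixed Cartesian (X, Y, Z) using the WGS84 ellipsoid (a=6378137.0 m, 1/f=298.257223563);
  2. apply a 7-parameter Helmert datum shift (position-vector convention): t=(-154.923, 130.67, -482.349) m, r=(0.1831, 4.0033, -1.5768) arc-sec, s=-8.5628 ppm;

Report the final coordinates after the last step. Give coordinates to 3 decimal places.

X=-4377701.548 m, Y=-2079940.442 m, Z=4134593.250 m

start: φ=40.659550°, λ=-154.584426°, h=1859.613 m
→ ECEF (a=6378137.000, f=1/298.257223563): X=-4377648.4624, Y=-2080118.7177, Z=4135027.8895
→ Helmert 7p (PV): X=-4377701.5477, Y=-2079940.4418, Z=4134593.2496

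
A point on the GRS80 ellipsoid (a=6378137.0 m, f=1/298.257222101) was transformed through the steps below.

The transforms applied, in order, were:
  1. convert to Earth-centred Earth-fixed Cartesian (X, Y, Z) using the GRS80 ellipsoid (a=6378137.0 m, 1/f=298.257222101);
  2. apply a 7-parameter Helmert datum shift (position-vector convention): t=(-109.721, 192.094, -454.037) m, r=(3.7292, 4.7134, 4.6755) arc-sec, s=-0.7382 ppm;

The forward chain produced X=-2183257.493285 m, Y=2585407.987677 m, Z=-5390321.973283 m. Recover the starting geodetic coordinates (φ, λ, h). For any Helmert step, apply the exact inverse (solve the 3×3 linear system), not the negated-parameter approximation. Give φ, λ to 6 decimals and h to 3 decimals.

φ=-58.054440°, λ=130.178397°, h=1202.204 m

start: X=-2183257.4933, Y=2585407.9877, Z=-5390321.9733 m
→ Helmert⁻¹: X=-2182967.6174, Y=2585169.8356, Z=-5389968.5376
→ geod (Bowring, a=6378137.000): φ=-58.05444000°, λ=130.17839700°, h=1202.2040 m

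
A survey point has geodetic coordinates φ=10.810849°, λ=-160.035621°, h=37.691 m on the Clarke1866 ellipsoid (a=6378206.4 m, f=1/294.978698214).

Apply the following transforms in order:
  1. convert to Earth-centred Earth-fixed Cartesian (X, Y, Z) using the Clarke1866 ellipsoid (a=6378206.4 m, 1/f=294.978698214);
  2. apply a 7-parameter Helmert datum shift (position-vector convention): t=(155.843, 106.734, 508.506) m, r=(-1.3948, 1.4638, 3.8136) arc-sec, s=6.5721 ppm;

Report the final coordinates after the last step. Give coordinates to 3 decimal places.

X=-5889080.354 m, Y=-2139372.768 m, Z=1188966.520 m

start: φ=10.810849°, λ=-160.035621°, h=37.691 m
→ ECEF (a=6378206.400, f=1/294.978698214): X=-5889245.4811, Y=-2139364.5920, Z=1188393.9423
→ Helmert 7p (PV): X=-5889080.3544, Y=-2139372.7681, Z=1188966.5199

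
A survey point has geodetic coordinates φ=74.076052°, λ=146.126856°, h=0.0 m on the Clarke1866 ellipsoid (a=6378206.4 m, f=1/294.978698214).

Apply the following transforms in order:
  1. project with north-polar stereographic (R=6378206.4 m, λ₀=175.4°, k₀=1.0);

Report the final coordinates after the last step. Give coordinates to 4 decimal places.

E=-872409.3178 m, N=-1556323.9749 m

start: φ=74.076052°, λ=146.126856°, h=0.000 m
→ stereo (R=6378206.4, λ₀=175.4°): E=-872409.3178, N=-1556323.9749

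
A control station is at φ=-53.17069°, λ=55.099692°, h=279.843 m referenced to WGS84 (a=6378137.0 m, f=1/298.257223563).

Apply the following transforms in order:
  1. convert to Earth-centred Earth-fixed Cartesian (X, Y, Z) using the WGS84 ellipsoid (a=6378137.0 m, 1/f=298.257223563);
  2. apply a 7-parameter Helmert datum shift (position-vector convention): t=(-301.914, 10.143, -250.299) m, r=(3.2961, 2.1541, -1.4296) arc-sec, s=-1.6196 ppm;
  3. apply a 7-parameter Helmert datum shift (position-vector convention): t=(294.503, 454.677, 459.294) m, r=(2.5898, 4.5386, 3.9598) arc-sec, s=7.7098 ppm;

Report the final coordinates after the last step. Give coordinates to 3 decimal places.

X=2192087.720 m, Y=3143187.066 m, Z=-5081980.205 m

start: φ=-53.170690°, λ=55.099692°, h=279.843 m
→ ECEF (a=6378137.000, f=1/298.257223563): X=2192285.2404, Y=3142531.1941, Z=-5082176.7964
→ Helmert 7p (PV): X=2191948.4813, Y=3142602.2657, Z=-5082391.5417
→ Helmert 7p (PV): X=2192087.7202, Y=3143187.0656, Z=-5081980.2055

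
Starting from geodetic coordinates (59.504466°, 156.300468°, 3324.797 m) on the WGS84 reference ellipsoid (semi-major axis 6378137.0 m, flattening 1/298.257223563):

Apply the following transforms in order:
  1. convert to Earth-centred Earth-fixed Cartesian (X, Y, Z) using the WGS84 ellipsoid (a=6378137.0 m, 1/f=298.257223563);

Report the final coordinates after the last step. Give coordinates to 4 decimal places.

start: φ=59.504466°, λ=156.300468°, h=3324.797 m
→ ECEF (a=6378137.000, f=1/298.257223563): X=-2972692.8616, Y=1304891.9737, Z=5475532.3659

X=-2972692.8616 m, Y=1304891.9737 m, Z=5475532.3659 m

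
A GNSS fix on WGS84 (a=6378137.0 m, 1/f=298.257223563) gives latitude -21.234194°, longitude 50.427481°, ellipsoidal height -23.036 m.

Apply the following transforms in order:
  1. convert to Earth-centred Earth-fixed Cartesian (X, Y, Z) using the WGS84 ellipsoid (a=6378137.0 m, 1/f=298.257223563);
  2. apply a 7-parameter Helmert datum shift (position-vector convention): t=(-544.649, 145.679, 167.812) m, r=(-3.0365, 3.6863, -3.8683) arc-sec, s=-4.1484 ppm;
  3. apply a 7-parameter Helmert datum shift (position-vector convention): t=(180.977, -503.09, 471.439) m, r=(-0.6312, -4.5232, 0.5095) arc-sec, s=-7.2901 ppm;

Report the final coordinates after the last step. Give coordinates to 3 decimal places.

start: φ=-21.234194°, λ=50.427481°, h=-23.036 m
→ ECEF (a=6378137.000, f=1/298.257223563): X=3789009.3930, Y=4584600.9577, Z=-2295575.0041
→ Helmert 7p (PV): X=3788493.9795, Y=4584622.7651, Z=-2295532.8762
→ Helmert 7p (PV): X=3788686.3521, Y=4584088.5861, Z=-2294975.6544

X=3788686.352 m, Y=4584088.586 m, Z=-2294975.654 m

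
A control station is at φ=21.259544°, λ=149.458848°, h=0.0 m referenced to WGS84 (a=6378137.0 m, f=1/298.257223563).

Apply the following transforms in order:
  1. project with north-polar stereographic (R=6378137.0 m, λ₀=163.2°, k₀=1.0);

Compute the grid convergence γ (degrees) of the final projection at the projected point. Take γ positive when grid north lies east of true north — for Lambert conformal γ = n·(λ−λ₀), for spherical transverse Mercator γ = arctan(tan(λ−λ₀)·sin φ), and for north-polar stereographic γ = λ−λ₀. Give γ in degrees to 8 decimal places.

-13.74115200

start: φ=21.259544°, λ=149.458848°, h=0.000 m
→ into stereo (λ₀=163.2°): φ=21.25954400°, λ−λ₀=-13.74115200°
convergence γ = -13.74115200°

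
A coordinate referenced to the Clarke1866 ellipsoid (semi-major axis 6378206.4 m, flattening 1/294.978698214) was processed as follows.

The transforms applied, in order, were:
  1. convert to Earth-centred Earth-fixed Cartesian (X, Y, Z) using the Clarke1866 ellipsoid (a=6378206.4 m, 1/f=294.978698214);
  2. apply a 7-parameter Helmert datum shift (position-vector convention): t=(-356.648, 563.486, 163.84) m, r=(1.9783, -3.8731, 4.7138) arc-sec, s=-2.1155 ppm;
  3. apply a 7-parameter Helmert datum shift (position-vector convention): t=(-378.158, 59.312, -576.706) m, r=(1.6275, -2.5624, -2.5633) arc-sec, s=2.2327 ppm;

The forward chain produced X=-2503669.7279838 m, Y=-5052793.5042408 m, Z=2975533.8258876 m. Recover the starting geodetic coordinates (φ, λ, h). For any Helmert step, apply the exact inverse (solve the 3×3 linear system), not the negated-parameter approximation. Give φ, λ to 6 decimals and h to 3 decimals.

start: X=-2503669.7280, Y=-5052793.5042, Z=2975533.8259 m
→ Helmert⁻¹: X=-2503186.2154, Y=-5052849.1594, Z=2976174.8526
→ Helmert⁻¹: X=-2502894.4634, Y=-5053337.5928, Z=2976112.7729
→ geod (Bowring, a=6378206.400): φ=27.98386600°, λ=-116.34899900°, h=2881.4040 m

φ=27.983866°, λ=-116.348999°, h=2881.404 m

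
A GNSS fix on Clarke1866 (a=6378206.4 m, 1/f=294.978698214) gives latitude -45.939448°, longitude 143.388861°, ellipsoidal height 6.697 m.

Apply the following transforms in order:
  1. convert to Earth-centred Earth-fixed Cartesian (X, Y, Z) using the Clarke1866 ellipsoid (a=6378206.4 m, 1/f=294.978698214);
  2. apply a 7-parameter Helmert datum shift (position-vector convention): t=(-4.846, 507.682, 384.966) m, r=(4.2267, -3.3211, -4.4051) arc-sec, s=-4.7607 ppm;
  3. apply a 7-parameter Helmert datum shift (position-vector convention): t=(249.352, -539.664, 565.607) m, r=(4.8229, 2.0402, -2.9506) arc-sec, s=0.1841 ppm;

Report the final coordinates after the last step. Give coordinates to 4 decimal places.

start: φ=-45.939448°, λ=143.388861°, h=6.697 m
→ ECEF (a=6378206.400, f=1/294.978698214): X=-3566641.8494, Y=2649898.0003, Z=-4560370.8190
→ Helmert 7p (PV): X=-3566499.6965, Y=2650562.6866, Z=-4559967.2687
→ Helmert 7p (PV): X=-3566258.1884, Y=2650181.1505, Z=-4559305.2487

X=-3566258.1884 m, Y=2650181.1505 m, Z=-4559305.2487 m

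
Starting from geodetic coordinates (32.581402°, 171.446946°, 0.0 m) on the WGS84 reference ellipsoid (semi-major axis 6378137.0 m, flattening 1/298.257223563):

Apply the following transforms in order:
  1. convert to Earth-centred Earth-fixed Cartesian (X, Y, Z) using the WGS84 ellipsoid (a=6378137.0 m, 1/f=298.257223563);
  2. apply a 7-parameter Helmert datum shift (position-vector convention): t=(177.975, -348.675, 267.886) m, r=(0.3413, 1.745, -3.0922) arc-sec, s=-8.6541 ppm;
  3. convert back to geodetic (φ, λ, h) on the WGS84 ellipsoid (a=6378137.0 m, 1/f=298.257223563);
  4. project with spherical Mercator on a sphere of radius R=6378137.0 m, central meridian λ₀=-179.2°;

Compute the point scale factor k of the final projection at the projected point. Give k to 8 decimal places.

1.18681256

start: φ=32.581402°, λ=171.446946°, h=0.000 m
→ ECEF (a=6378137.000, f=1/298.257223563): X=-5319787.0182, Y=800084.1664, Z=3414933.1687
→ Helmert 7p (PV): X=-5319522.1209, Y=799802.6673, Z=3415217.8304
→ geod (Bowring, a=6378137.000): φ=32.58504026°, λ=171.44949132°, h=-102.6979 m
→ into merc (λ₀=-179.2°): φ=32.58504026°, λ−λ₀=-9.35050868°
scale k = 1.18681256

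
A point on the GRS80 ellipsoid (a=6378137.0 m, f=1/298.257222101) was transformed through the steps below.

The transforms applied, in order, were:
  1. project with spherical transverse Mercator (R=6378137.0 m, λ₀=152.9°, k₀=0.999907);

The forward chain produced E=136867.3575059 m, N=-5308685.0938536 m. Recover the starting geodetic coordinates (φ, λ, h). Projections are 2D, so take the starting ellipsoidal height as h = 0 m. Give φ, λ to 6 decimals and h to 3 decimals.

start: E=136867.3575, N=-5308685.0939 m
→ tm⁻¹: φ=-47.67867300°, λ=154.72631300°

φ=-47.678673°, λ=154.726313°, h=0.000 m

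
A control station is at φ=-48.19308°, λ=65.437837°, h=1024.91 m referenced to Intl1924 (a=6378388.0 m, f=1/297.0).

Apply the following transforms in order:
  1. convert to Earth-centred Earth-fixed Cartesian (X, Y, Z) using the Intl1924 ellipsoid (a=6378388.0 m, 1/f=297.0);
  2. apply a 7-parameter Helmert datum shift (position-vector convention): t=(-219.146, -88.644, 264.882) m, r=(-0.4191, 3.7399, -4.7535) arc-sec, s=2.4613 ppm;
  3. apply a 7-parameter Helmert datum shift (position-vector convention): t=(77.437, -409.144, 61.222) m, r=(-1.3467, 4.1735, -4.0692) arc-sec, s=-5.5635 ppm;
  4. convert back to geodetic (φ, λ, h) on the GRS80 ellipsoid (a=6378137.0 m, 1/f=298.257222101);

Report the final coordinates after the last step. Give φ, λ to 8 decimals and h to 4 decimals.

start: φ=-48.193080°, λ=65.437837°, h=1024.910 m
→ ECEF (a=6378388.000, f=1/297.0): X=1771057.0954, Y=3875083.1738, Z=-4732067.6998
→ Helmert 7p (PV): X=1770845.8125, Y=3874953.6375, Z=-4731854.4505
→ Helmert 7p (PV): X=1770894.0998, Y=3874457.1060, Z=-4731828.0328
→ geod (Bowring, a=6378137.000): φ=-48.19509736°, λ=65.43633066°, h=621.8270 m

φ=-48.19509736°, λ=65.43633066°, h=621.8270 m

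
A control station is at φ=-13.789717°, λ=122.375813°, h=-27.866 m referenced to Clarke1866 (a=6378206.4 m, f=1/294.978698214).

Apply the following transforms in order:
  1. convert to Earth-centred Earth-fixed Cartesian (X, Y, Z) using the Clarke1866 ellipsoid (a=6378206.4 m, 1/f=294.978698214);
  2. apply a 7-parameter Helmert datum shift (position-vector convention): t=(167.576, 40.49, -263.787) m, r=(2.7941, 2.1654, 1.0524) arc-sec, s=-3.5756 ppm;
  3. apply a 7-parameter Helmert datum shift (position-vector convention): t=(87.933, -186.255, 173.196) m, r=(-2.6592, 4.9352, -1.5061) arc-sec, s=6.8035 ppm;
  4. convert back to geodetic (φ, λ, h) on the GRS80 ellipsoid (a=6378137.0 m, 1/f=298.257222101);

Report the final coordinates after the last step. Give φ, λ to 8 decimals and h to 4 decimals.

start: φ=-13.789717°, λ=122.375813°, h=-27.866 m
→ ECEF (a=6378206.400, f=1/294.978698214): X=-3317523.5962, Y=5232461.7604, Z=-1510297.3045
→ Helmert 7p (PV): X=-3317386.7102, Y=5232487.0733, Z=-1510449.9839
→ Helmert 7p (PV): X=-3317319.2804, Y=5232341.1674, Z=-1510275.1487
→ geod (Bowring, a=6378137.000): φ=-13.78898501°, λ=122.37481436°, h=-182.3831 m

φ=-13.78898501°, λ=122.37481436°, h=-182.3831 m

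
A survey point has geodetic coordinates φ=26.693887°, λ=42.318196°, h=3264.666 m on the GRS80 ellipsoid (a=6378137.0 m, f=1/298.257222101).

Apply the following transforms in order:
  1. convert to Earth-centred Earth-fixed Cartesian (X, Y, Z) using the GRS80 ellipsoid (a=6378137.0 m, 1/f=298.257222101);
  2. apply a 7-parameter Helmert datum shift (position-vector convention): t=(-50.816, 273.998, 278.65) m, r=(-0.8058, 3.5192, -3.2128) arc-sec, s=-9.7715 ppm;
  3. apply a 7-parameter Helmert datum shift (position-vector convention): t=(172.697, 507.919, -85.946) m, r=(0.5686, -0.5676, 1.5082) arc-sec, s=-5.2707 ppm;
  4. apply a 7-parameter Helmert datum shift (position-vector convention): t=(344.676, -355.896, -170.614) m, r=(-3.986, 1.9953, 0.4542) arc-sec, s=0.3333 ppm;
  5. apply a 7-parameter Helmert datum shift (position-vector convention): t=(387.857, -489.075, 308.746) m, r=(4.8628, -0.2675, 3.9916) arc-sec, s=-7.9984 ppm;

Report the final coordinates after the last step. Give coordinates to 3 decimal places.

start: φ=26.693887°, λ=42.318196°, h=3264.666 m
→ ECEF (a=6378137.000, f=1/298.257222101): X=4218464.9348, Y=3840957.3921, Z=2849420.2930
→ Helmert 7p (PV): X=4218481.3397, Y=3841139.2832, Z=2849584.1219
→ Helmert 7p (PV): X=4218595.8748, Y=3841649.9466, Z=2849505.3536
→ Helmert 7p (PV): X=4218961.0621, Y=3841359.6863, Z=2849220.6421
→ Helmert 7p (PV): X=4219237.1424, Y=3840854.3591, Z=2849602.6317

X=4219237.142 m, Y=3840854.359 m, Z=2849602.632 m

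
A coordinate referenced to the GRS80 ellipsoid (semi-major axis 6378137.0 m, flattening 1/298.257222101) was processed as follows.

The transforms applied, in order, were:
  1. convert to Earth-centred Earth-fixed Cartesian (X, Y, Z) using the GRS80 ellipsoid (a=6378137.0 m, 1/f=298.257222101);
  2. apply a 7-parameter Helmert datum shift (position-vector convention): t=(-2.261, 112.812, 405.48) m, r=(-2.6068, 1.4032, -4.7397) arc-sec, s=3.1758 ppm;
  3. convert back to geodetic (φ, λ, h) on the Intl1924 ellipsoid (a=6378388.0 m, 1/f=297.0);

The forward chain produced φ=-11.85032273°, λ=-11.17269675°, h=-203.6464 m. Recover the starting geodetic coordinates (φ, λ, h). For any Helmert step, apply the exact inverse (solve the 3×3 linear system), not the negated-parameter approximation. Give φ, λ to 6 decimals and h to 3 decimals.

φ=-11.853291°, λ=-11.172228°, h=130.064 m

start: φ=-11.850323°, λ=-11.172697°, h=-203.646 m
→ ECEF (a=6378388.000, f=1/297.0): X=6124811.3895, Y=-1209712.5032, Z=-1301175.4228
→ Helmert⁻¹: X=6124830.8502, Y=-1209664.2832, Z=-1301550.3905
→ geod (Bowring, a=6378137.000): φ=-11.85329100°, λ=-11.17222800°, h=130.0640 m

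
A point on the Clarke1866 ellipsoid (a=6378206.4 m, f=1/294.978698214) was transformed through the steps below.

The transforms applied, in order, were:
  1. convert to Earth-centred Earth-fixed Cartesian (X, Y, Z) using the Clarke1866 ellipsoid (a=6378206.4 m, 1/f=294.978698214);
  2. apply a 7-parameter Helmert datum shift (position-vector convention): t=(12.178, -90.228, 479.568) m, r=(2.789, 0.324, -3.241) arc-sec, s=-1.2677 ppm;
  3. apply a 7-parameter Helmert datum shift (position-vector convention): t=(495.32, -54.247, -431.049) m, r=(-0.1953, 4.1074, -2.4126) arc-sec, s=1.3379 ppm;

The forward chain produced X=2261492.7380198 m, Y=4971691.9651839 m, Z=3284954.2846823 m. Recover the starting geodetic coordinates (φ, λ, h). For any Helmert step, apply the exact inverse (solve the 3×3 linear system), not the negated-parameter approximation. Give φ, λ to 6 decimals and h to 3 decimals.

start: X=2261492.7380, Y=4971691.9652, Z=3284954.2847 m
→ Helmert⁻¹: X=2260870.8167, Y=4971762.8942, Z=3285430.6669
→ Helmert⁻¹: X=2260778.2217, Y=4971939.3648, Z=3284891.5866
→ geod (Bowring, a=6378206.400): φ=31.19606800°, λ=65.54835000°, h=1083.0910 m

φ=31.196068°, λ=65.548350°, h=1083.091 m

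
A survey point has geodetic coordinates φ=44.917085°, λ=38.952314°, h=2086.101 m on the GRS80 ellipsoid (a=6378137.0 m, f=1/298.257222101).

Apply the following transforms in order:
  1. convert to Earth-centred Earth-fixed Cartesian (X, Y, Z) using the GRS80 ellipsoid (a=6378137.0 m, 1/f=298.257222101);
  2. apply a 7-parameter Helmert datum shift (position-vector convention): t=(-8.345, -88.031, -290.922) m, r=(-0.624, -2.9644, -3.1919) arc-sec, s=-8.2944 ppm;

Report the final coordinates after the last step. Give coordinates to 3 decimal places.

X=3519346.636 m, Y=2844958.462 m, Z=4482014.947 m

start: φ=44.917085°, λ=38.952314°, h=2086.101 m
→ ECEF (a=6378137.000, f=1/298.257222101): X=3519404.5634, Y=2845110.9929, Z=4482301.0747
→ Helmert 7p (PV): X=3519346.6358, Y=2844958.4618, Z=4482014.9475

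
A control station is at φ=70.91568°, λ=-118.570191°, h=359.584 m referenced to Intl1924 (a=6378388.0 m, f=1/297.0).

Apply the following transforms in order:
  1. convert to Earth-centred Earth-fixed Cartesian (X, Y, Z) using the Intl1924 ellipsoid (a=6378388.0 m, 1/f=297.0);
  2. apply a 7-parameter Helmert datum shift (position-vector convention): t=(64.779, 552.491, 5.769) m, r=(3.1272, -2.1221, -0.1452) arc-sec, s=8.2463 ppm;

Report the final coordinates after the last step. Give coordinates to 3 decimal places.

start: φ=70.915680°, λ=-118.570191°, h=359.584 m
→ ECEF (a=6378388.000, f=1/297.0): X=-1000410.0944, Y=-1837155.4662, Z=6005693.7343
→ Helmert 7p (PV): X=-1000416.6468, Y=-1836708.4743, Z=6005710.8820

X=-1000416.647 m, Y=-1836708.474 m, Z=6005710.882 m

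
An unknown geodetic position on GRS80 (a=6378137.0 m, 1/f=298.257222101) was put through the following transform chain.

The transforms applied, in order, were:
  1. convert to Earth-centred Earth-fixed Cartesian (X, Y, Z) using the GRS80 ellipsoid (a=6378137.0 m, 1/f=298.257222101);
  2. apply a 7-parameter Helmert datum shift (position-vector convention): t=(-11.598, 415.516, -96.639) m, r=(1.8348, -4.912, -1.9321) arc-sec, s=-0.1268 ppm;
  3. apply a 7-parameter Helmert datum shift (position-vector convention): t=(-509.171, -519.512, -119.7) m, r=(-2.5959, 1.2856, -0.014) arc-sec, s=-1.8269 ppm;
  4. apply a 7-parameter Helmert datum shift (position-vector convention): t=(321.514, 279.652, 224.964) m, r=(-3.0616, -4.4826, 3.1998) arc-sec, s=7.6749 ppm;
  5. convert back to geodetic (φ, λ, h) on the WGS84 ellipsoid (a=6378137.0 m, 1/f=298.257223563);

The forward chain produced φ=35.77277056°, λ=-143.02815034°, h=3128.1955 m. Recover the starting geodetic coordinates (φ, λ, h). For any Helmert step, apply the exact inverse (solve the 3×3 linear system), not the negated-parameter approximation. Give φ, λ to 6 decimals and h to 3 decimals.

start: φ=35.772771°, λ=-143.028150°, h=3128.196 m
→ ECEF (a=6378137.000, f=1/298.257223563): X=-4141112.3000, Y=-3117363.1981, Z=3709593.5180
→ Helmert⁻¹: X=-4141369.7795, Y=-3117609.7359, Z=3709383.8116
→ Helmert⁻¹: X=-4140891.0820, Y=-3117142.8840, Z=3709445.2492
→ Helmert⁻¹: X=-4140762.4643, Y=-3117564.5833, Z=3709668.6988
→ geod (Bowring, a=6378137.000): φ=35.77415400°, λ=-143.02404600°, h=3043.6590 m

φ=35.774154°, λ=-143.024046°, h=3043.659 m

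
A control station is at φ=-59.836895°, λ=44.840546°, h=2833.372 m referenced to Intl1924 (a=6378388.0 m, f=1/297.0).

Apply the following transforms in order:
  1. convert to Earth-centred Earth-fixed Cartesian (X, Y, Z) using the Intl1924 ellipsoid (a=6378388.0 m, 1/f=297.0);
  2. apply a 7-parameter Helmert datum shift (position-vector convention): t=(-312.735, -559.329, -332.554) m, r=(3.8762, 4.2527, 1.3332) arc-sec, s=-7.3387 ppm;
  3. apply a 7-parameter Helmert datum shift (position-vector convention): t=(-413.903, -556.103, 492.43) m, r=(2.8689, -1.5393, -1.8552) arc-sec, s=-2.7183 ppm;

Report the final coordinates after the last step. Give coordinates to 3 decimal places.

X=2278433.898 m, Y=2265634.548 m, Z=-5493677.439 m

start: φ=-59.836895°, λ=44.840546°, h=2833.372 m
→ ECEF (a=6378388.000, f=1/297.0): X=2279249.9942, Y=2266598.8763, Z=-5493936.6957
→ Helmert 7p (PV): X=2278792.6109, Y=2266140.8886, Z=-5494233.3294
→ Helmert 7p (PV): X=2278433.8976, Y=2265634.5476, Z=-5493677.4392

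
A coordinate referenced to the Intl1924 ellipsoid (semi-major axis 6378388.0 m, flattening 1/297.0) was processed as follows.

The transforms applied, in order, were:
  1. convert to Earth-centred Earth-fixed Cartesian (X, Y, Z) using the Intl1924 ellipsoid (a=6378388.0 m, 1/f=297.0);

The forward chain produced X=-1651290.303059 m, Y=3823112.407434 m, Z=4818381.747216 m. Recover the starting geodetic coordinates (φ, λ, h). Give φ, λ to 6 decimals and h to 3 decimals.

φ=49.354453°, λ=113.360628°, h=2585.440 m

start: X=-1651290.3031, Y=3823112.4074, Z=4818381.7472 m
→ geod (Bowring, a=6378388.000): φ=49.35445300°, λ=113.36062800°, h=2585.4400 m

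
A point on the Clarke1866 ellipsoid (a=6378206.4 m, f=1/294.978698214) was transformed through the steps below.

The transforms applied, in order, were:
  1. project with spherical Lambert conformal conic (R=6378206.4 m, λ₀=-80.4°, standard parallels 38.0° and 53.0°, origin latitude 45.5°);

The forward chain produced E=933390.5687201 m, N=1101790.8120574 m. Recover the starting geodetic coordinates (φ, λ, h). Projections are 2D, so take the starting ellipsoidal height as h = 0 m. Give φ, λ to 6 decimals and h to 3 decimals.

start: E=933390.5687, N=1101790.8121 m
→ lcc⁻¹: φ=54.67565600°, λ=-65.88545600°

φ=54.675656°, λ=-65.885456°, h=0.000 m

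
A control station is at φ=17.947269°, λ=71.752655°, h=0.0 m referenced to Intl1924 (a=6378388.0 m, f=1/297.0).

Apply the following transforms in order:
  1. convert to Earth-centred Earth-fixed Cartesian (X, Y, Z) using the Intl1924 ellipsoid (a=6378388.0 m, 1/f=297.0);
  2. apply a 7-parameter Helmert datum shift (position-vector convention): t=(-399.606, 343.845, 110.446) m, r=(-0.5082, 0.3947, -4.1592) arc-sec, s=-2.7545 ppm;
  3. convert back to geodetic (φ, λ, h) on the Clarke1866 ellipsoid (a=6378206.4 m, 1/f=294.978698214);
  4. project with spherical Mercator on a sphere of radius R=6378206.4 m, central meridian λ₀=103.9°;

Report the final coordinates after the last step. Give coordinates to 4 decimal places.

start: φ=17.947269°, λ=71.752655°, h=0.000 m
→ ECEF (a=6378388.000, f=1/297.0): X=1900623.5604, Y=5764720.4749, Z=1952856.8751
→ Helmert 7p (PV): X=1900338.6977, Y=5765014.9277, Z=1952944.1018
→ geod (Bowring, a=6378206.400): φ=17.94826264°, λ=71.75607885°, h=403.5440 m
→ merc (R=6378206.4, λ₀=103.9°): E=-3578283.8686, N=2031515.7696

E=-3578283.8686 m, N=2031515.7696 m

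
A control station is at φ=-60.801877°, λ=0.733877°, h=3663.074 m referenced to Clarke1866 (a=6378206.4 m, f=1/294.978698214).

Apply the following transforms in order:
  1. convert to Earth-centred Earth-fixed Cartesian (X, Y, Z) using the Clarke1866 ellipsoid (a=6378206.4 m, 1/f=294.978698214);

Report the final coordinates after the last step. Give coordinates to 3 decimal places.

X=3121073.606 m, Y=39978.676 m, Z=-5547607.485 m

start: φ=-60.801877°, λ=0.733877°, h=3663.074 m
→ ECEF (a=6378206.400, f=1/294.978698214): X=3121073.6060, Y=39978.6759, Z=-5547607.4850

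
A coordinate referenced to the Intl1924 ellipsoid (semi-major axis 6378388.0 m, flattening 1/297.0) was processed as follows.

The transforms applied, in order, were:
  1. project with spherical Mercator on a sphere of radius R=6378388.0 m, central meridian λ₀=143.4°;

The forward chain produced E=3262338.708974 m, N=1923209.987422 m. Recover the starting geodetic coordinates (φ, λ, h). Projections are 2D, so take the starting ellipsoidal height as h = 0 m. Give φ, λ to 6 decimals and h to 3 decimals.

φ=17.019837°, λ=172.704934°, h=0.000 m

start: E=3262338.7090, N=1923209.9874 m
→ merc⁻¹: φ=17.01983700°, λ=172.70493400°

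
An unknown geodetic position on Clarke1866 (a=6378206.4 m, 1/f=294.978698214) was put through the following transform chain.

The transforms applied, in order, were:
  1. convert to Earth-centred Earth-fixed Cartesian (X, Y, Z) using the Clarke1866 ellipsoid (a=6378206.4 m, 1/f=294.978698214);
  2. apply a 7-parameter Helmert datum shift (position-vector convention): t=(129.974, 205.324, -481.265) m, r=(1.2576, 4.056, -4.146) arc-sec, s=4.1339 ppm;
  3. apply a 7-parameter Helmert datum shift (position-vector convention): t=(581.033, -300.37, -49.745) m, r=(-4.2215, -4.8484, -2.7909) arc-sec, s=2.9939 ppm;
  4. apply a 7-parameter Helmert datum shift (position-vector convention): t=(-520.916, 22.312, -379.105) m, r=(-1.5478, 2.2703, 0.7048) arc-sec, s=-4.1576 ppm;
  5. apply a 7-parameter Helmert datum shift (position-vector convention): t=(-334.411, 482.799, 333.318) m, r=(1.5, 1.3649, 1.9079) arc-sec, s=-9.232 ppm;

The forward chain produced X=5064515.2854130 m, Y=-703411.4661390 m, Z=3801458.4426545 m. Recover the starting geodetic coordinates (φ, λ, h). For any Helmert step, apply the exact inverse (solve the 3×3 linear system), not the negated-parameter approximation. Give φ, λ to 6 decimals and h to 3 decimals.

φ=36.819916°, λ=-7.911060°, h=1496.889 m

start: X=5064515.2854, Y=-703411.4661, Z=3801458.4427 m
→ Helmert⁻¹: X=5064864.7911, Y=-703919.9692, Z=3801198.8514
→ Helmert⁻¹: X=5065362.5178, Y=-703991.0435, Z=3801644.2322
→ Helmert⁻¹: X=5064865.2010, Y=-703697.8398, Z=3801549.1399
→ Helmert⁻¹: X=5064653.6711, Y=-703775.2709, Z=3802118.5703
→ geod (Bowring, a=6378206.400): φ=36.81991600°, λ=-7.91106000°, h=1496.8890 m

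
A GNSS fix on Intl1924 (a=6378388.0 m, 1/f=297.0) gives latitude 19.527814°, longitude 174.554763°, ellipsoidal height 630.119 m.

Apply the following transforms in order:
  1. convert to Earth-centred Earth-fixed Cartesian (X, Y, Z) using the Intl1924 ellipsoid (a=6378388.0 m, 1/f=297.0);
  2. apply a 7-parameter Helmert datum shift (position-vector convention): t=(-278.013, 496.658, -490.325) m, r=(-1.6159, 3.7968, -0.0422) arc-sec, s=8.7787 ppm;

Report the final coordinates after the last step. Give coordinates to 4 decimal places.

start: φ=19.527814°, λ=174.554763°, h=630.119 m
→ ECEF (a=6378388.000, f=1/297.0): X=-5987211.1223, Y=570727.7886, Z=2118741.4176
→ Helmert 7p (PV): X=-5987502.5776, Y=571247.2804, Z=2118375.4312

X=-5987502.5776 m, Y=571247.2804 m, Z=2118375.4312 m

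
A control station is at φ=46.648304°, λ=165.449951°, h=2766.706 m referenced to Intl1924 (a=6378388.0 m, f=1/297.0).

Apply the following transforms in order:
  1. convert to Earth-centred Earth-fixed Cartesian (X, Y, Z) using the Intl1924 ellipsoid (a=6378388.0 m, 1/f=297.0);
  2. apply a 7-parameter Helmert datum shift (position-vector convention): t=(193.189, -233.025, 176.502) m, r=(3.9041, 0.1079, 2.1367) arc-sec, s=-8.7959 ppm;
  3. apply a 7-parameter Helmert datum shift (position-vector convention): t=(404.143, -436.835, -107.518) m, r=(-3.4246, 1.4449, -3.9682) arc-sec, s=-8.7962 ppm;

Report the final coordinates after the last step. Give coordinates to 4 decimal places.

start: φ=46.648304°, λ=165.449951°, h=2766.706 m
→ ECEF (a=6378388.000, f=1/297.0): X=-4247565.0936, Y=1102454.4101, Z=4617109.6503
→ Helmert 7p (PV): X=-4247343.5485, Y=1102080.2977, Z=4617268.6293
→ Helmert 7p (PV): X=-4246848.4989, Y=1101792.1394, Z=4617131.9519

X=-4246848.4989 m, Y=1101792.1394 m, Z=4617131.9519 m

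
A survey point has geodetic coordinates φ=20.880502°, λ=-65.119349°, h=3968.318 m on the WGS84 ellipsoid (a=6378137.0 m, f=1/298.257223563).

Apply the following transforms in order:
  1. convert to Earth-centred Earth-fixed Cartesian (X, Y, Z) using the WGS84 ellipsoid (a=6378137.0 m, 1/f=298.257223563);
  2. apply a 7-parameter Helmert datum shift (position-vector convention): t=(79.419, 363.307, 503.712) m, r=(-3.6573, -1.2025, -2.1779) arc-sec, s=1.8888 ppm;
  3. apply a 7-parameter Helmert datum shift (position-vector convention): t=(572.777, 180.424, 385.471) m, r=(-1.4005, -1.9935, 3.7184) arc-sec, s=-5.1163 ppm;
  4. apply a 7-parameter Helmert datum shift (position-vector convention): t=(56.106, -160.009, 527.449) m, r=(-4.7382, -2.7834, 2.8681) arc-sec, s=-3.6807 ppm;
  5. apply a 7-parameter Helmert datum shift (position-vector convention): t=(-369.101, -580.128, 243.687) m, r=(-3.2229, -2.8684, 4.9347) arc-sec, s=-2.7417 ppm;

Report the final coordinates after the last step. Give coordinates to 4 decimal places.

X=2510325.3428 m, Y=-5411707.9260 m, Z=2262540.5844 m

start: φ=20.880502°, λ=-65.119349°, h=3968.318 m
→ ECEF (a=6378137.000, f=1/298.257223563): X=2509862.2612, Y=-5411820.1839, Z=2260452.8569
→ Helmert 7p (PV): X=2509876.1005, Y=-5411453.5195, Z=2261071.4283
→ Helmert 7p (PV): X=2510511.7371, Y=-5411184.8106, Z=2261506.3308
→ Helmert 7p (PV): X=2510603.3272, Y=-5411238.0444, Z=2262183.6356
→ Helmert 7p (PV): X=2510325.3428, Y=-5411707.9260, Z=2262540.5844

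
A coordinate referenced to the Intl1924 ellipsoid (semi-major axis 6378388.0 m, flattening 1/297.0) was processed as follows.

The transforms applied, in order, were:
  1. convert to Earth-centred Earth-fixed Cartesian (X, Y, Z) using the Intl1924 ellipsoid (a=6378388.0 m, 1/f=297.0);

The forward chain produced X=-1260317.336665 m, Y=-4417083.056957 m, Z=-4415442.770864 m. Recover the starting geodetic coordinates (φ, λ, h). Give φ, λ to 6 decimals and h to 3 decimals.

φ=-44.061564°, λ=-105.924930°, h=3386.057 m

start: X=-1260317.3367, Y=-4417083.0570, Z=-4415442.7709 m
→ geod (Bowring, a=6378388.000): φ=-44.06156400°, λ=-105.92493000°, h=3386.0570 m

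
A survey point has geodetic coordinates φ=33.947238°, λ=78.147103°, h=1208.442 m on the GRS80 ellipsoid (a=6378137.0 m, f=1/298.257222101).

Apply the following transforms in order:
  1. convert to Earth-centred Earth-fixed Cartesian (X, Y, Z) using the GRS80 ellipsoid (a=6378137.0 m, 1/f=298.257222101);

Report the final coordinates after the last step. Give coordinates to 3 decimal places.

X=1088111.224 m, Y=5184578.190 m, Z=3542267.976 m

start: φ=33.947238°, λ=78.147103°, h=1208.442 m
→ ECEF (a=6378137.000, f=1/298.257222101): X=1088111.2239, Y=5184578.1898, Z=3542267.9761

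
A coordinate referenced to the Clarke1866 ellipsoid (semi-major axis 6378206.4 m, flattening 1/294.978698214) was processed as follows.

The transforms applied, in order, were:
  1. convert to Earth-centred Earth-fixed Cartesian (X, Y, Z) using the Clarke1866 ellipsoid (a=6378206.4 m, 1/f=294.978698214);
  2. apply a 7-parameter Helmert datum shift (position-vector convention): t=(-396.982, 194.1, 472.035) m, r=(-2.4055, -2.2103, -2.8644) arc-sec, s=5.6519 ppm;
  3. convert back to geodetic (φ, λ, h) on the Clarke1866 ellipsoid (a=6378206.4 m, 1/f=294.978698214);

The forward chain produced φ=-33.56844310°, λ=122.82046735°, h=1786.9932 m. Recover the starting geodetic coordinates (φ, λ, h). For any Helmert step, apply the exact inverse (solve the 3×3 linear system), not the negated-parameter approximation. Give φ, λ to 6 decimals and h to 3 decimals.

φ=-33.572978°, λ=122.818905°, h=1696.500 m

start: φ=-33.568443°, λ=122.820467°, h=1786.993 m
→ ECEF (a=6378206.400, f=1/294.978698214): X=-2884288.8694, Y=4472031.0645, Z=-3507465.9734
→ Helmert⁻¹: X=-2883975.2775, Y=4471812.5495, Z=-3507835.1266
→ geod (Bowring, a=6378206.400): φ=-33.57297800°, λ=122.81890500°, h=1696.5000 m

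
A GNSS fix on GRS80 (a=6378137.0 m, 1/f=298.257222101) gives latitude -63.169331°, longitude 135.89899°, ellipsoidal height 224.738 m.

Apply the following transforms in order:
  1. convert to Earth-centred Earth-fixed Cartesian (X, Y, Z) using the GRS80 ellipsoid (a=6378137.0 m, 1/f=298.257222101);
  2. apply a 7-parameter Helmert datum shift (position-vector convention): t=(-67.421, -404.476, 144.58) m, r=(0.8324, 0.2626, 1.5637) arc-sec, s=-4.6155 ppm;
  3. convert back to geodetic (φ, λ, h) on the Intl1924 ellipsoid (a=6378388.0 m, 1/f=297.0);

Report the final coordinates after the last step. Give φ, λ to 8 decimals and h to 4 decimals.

φ=-63.17106110°, λ=135.90589510°, h=-217.1821 m

start: φ=-63.169331°, λ=135.898990°, h=224.738 m
→ ECEF (a=6378137.000, f=1/298.257222101): X=-2072915.6924, Y=2008865.9136, Z=-5668722.4859
→ Helmert 7p (PV): X=-2072995.9920, Y=2008459.3275, Z=-5668540.9960
→ geod (Bowring, a=6378388.000): φ=-63.17106110°, λ=135.90589510°, h=-217.1821 m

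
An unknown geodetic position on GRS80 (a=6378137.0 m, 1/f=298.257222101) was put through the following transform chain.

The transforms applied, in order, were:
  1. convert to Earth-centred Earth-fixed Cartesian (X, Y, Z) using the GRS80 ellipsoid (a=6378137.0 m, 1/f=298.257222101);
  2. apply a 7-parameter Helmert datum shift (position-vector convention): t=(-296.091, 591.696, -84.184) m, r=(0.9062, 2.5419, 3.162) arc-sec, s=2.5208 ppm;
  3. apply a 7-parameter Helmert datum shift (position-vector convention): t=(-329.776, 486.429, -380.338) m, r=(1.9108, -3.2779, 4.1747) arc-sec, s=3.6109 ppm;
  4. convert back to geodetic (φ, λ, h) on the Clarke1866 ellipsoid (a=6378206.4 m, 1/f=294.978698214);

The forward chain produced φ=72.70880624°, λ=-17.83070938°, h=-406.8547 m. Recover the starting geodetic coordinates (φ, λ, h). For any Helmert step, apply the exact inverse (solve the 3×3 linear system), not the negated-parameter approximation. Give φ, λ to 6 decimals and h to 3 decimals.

start: φ=72.708806°, λ=-17.830709°, h=-406.855 m
→ ECEF (a=6378206.400, f=1/294.978698214): X=1810198.1653, Y=-582261.4762, Z=6067092.8389
→ Helmert⁻¹: X=1810606.0314, Y=-582726.2392, Z=6067427.8926
→ Helmert⁻¹: X=1810813.8423, Y=-583317.5673, Z=6067521.6599
→ geod (Bowring, a=6378137.000): φ=72.70095200°, λ=-17.85531000°, h=125.5920 m

φ=72.700952°, λ=-17.855310°, h=125.592 m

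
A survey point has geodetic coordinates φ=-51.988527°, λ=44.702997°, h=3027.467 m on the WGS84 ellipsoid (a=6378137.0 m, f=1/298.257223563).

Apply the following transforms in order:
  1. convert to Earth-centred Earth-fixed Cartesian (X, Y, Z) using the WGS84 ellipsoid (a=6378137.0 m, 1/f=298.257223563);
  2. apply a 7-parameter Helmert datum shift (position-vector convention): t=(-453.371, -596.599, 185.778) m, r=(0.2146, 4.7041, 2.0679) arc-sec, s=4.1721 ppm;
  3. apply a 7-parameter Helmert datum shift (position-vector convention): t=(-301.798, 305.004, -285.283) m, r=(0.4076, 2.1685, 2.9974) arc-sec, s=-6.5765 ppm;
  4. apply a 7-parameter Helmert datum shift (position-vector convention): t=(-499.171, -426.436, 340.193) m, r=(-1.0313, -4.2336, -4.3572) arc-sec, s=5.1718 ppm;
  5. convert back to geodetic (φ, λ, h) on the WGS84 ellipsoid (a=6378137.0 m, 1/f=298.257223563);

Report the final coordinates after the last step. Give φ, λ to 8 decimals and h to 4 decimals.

start: φ=-51.988527°, λ=44.702997°, h=3027.467 m
→ ECEF (a=6378137.000, f=1/298.257223563): X=2798863.1095, Y=2769995.6678, Z=-5004402.6136
→ Helmert 7p (PV): X=2798279.5136, Y=2769443.8922, Z=-5004298.6640
→ Helmert 7p (PV): X=2797866.4572, Y=2769781.2356, Z=-5004574.9822
→ Helmert 7p (PV): X=2797542.9860, Y=2769284.9987, Z=-5004217.0938
→ geod (Bowring, a=6378137.000): φ=-51.99768116°, λ=44.70916121°, h=1995.7213 m

φ=-51.99768116°, λ=44.70916121°, h=1995.7213 m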